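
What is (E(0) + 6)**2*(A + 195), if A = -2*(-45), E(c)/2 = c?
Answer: 10260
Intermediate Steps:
E(c) = 2*c
A = 90
(E(0) + 6)**2*(A + 195) = (2*0 + 6)**2*(90 + 195) = (0 + 6)**2*285 = 6**2*285 = 36*285 = 10260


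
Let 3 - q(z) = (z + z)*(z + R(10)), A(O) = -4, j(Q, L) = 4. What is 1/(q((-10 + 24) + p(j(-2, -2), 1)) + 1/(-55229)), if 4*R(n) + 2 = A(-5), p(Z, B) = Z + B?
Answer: -55229/36561599 ≈ -0.0015106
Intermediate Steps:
p(Z, B) = B + Z
R(n) = -3/2 (R(n) = -½ + (¼)*(-4) = -½ - 1 = -3/2)
q(z) = 3 - 2*z*(-3/2 + z) (q(z) = 3 - (z + z)*(z - 3/2) = 3 - 2*z*(-3/2 + z))
1/(q((-10 + 24) + p(j(-2, -2), 1)) + 1/(-55229)) = 1/((3 - 2*((-10 + 24) + (1 + 4))² + 3*((-10 + 24) + (1 + 4))) + 1/(-55229)) = 1/((3 - 2*(14 + 5)² + 3*(14 + 5)) - 1/55229) = 1/((3 - 2*19² + 3*19) - 1/55229) = 1/((3 - 2*361 + 57) - 1/55229) = 1/((3 - 722 + 57) - 1/55229) = 1/(-662 - 1/55229) = 1/(-36561599/55229) = -55229/36561599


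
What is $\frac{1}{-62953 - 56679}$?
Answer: $- \frac{1}{119632} \approx -8.359 \cdot 10^{-6}$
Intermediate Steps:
$\frac{1}{-62953 - 56679} = \frac{1}{-119632} = - \frac{1}{119632}$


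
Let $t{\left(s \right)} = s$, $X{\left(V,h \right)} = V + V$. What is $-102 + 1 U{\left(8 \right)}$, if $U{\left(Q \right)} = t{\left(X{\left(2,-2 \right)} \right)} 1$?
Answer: $-98$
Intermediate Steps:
$X{\left(V,h \right)} = 2 V$
$U{\left(Q \right)} = 4$ ($U{\left(Q \right)} = 2 \cdot 2 \cdot 1 = 4 \cdot 1 = 4$)
$-102 + 1 U{\left(8 \right)} = -102 + 1 \cdot 4 = -102 + 4 = -98$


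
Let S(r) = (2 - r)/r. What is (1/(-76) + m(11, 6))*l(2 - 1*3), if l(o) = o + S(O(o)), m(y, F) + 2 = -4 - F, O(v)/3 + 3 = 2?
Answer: 1826/57 ≈ 32.035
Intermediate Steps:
O(v) = -3 (O(v) = -9 + 3*2 = -9 + 6 = -3)
S(r) = (2 - r)/r
m(y, F) = -6 - F (m(y, F) = -2 + (-4 - F) = -6 - F)
l(o) = -5/3 + o (l(o) = o + (2 - 1*(-3))/(-3) = o - (2 + 3)/3 = o - ⅓*5 = o - 5/3 = -5/3 + o)
(1/(-76) + m(11, 6))*l(2 - 1*3) = (1/(-76) + (-6 - 1*6))*(-5/3 + (2 - 1*3)) = (-1/76 + (-6 - 6))*(-5/3 + (2 - 3)) = (-1/76 - 12)*(-5/3 - 1) = -913/76*(-8/3) = 1826/57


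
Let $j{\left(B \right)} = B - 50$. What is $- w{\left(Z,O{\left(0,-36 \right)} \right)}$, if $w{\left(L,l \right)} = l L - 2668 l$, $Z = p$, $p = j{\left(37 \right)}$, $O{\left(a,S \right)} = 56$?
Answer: $150136$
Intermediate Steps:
$j{\left(B \right)} = -50 + B$
$p = -13$ ($p = -50 + 37 = -13$)
$Z = -13$
$w{\left(L,l \right)} = - 2668 l + L l$ ($w{\left(L,l \right)} = L l - 2668 l = - 2668 l + L l$)
$- w{\left(Z,O{\left(0,-36 \right)} \right)} = - 56 \left(-2668 - 13\right) = - 56 \left(-2681\right) = \left(-1\right) \left(-150136\right) = 150136$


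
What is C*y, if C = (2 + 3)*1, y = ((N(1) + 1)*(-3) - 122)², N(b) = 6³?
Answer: 2987645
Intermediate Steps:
N(b) = 216
y = 597529 (y = ((216 + 1)*(-3) - 122)² = (217*(-3) - 122)² = (-651 - 122)² = (-773)² = 597529)
C = 5 (C = 5*1 = 5)
C*y = 5*597529 = 2987645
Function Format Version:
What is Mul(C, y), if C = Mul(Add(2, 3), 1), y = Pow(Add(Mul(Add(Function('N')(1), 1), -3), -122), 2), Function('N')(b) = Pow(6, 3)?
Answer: 2987645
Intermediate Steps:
Function('N')(b) = 216
y = 597529 (y = Pow(Add(Mul(Add(216, 1), -3), -122), 2) = Pow(Add(Mul(217, -3), -122), 2) = Pow(Add(-651, -122), 2) = Pow(-773, 2) = 597529)
C = 5 (C = Mul(5, 1) = 5)
Mul(C, y) = Mul(5, 597529) = 2987645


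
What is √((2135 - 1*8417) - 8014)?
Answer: 2*I*√3574 ≈ 119.57*I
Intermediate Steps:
√((2135 - 1*8417) - 8014) = √((2135 - 8417) - 8014) = √(-6282 - 8014) = √(-14296) = 2*I*√3574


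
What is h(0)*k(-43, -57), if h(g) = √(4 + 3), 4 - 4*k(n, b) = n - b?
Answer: -5*√7/2 ≈ -6.6144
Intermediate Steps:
k(n, b) = 1 - n/4 + b/4 (k(n, b) = 1 - (n - b)/4 = 1 + (-n/4 + b/4) = 1 - n/4 + b/4)
h(g) = √7
h(0)*k(-43, -57) = √7*(1 - ¼*(-43) + (¼)*(-57)) = √7*(1 + 43/4 - 57/4) = √7*(-5/2) = -5*√7/2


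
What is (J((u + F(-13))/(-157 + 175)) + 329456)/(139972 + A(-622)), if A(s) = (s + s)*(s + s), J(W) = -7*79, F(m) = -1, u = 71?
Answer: 328903/1687508 ≈ 0.19490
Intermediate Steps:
J(W) = -553
A(s) = 4*s² (A(s) = (2*s)*(2*s) = 4*s²)
(J((u + F(-13))/(-157 + 175)) + 329456)/(139972 + A(-622)) = (-553 + 329456)/(139972 + 4*(-622)²) = 328903/(139972 + 4*386884) = 328903/(139972 + 1547536) = 328903/1687508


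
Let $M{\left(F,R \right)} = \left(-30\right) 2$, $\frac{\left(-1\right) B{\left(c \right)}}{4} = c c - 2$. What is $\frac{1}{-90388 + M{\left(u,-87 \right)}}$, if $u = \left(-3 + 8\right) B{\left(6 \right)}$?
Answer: $- \frac{1}{90448} \approx -1.1056 \cdot 10^{-5}$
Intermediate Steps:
$B{\left(c \right)} = 8 - 4 c^{2}$ ($B{\left(c \right)} = - 4 \left(c c - 2\right) = - 4 \left(c^{2} - 2\right) = - 4 \left(-2 + c^{2}\right) = 8 - 4 c^{2}$)
$u = -680$ ($u = \left(-3 + 8\right) \left(8 - 4 \cdot 6^{2}\right) = 5 \left(8 - 144\right) = 5 \left(-136\right) = -680$)
$M{\left(F,R \right)} = -60$
$\frac{1}{-90388 + M{\left(u,-87 \right)}} = \frac{1}{-90388 - 60} = \frac{1}{-90448} = - \frac{1}{90448}$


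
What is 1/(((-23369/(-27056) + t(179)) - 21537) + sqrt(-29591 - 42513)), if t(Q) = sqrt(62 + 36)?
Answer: 27056/(-582681703 + 189392*sqrt(2) + 54112*I*sqrt(18026)) ≈ -4.6448e-5 - 5.794e-7*I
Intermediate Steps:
t(Q) = 7*sqrt(2) (t(Q) = sqrt(98) = 7*sqrt(2))
1/(((-23369/(-27056) + t(179)) - 21537) + sqrt(-29591 - 42513)) = 1/(((-23369/(-27056) + 7*sqrt(2)) - 21537) + sqrt(-29591 - 42513)) = 1/(((-23369*(-1/27056) + 7*sqrt(2)) - 21537) + sqrt(-72104)) = 1/(((23369/27056 + 7*sqrt(2)) - 21537) + 2*I*sqrt(18026)) = 1/((-582681703/27056 + 7*sqrt(2)) + 2*I*sqrt(18026)) = 1/(-582681703/27056 + 7*sqrt(2) + 2*I*sqrt(18026))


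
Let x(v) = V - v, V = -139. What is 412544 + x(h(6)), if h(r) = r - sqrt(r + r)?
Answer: 412399 + 2*sqrt(3) ≈ 4.1240e+5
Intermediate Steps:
h(r) = r - sqrt(2)*sqrt(r) (h(r) = r - sqrt(2*r) = r - sqrt(2)*sqrt(r))
x(v) = -139 - v
412544 + x(h(6)) = 412544 + (-139 - (6 - sqrt(2)*sqrt(6))) = 412544 + (-139 - (6 - 2*sqrt(3))) = 412544 + (-139 + (-6 + 2*sqrt(3))) = 412544 + (-145 + 2*sqrt(3)) = 412399 + 2*sqrt(3)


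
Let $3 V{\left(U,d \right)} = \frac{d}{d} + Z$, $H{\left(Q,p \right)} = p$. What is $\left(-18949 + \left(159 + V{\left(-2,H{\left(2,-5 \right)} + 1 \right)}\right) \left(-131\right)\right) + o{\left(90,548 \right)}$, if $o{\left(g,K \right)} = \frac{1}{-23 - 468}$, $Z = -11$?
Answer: $- \frac{57949787}{1473} \approx -39341.0$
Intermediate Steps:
$o{\left(g,K \right)} = - \frac{1}{491}$ ($o{\left(g,K \right)} = \frac{1}{-491} = - \frac{1}{491}$)
$V{\left(U,d \right)} = - \frac{10}{3}$ ($V{\left(U,d \right)} = \frac{\frac{d}{d} - 11}{3} = \frac{1 - 11}{3} = \frac{1}{3} \left(-10\right) = - \frac{10}{3}$)
$\left(-18949 + \left(159 + V{\left(-2,H{\left(2,-5 \right)} + 1 \right)}\right) \left(-131\right)\right) + o{\left(90,548 \right)} = \left(-18949 + \left(159 - \frac{10}{3}\right) \left(-131\right)\right) - \frac{1}{491} = \left(-18949 + \frac{467}{3} \left(-131\right)\right) - \frac{1}{491} = \left(-18949 - \frac{61177}{3}\right) - \frac{1}{491} = - \frac{118024}{3} - \frac{1}{491} = - \frac{57949787}{1473}$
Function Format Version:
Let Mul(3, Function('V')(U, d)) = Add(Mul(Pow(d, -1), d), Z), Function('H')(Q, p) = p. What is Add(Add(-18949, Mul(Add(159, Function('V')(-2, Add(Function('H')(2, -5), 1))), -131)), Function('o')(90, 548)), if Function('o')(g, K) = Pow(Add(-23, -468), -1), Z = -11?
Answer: Rational(-57949787, 1473) ≈ -39341.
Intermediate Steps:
Function('o')(g, K) = Rational(-1, 491) (Function('o')(g, K) = Pow(-491, -1) = Rational(-1, 491))
Function('V')(U, d) = Rational(-10, 3) (Function('V')(U, d) = Mul(Rational(1, 3), Add(Mul(Pow(d, -1), d), -11)) = Mul(Rational(1, 3), Add(1, -11)) = Mul(Rational(1, 3), -10) = Rational(-10, 3))
Add(Add(-18949, Mul(Add(159, Function('V')(-2, Add(Function('H')(2, -5), 1))), -131)), Function('o')(90, 548)) = Add(Add(-18949, Mul(Add(159, Rational(-10, 3)), -131)), Rational(-1, 491)) = Add(Add(-18949, Mul(Rational(467, 3), -131)), Rational(-1, 491)) = Add(Add(-18949, Rational(-61177, 3)), Rational(-1, 491)) = Add(Rational(-118024, 3), Rational(-1, 491)) = Rational(-57949787, 1473)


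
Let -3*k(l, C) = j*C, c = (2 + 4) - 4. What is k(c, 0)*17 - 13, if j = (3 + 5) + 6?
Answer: -13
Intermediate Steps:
j = 14 (j = 8 + 6 = 14)
c = 2 (c = 6 - 4 = 2)
k(l, C) = -14*C/3
k(c, 0)*17 - 13 = -14/3*0*17 - 13 = 0*17 - 13 = 0 - 13 = -13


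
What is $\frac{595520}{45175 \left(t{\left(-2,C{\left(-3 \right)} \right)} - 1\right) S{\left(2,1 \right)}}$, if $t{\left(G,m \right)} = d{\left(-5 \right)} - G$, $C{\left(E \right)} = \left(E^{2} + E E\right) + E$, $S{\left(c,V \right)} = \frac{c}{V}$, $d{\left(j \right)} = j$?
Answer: $- \frac{14888}{9035} \approx -1.6478$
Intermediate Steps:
$C{\left(E \right)} = E + 2 E^{2}$ ($C{\left(E \right)} = \left(E^{2} + E^{2}\right) + E = 2 E^{2} + E = E + 2 E^{2}$)
$t{\left(G,m \right)} = -5 - G$
$\frac{595520}{45175 \left(t{\left(-2,C{\left(-3 \right)} \right)} - 1\right) S{\left(2,1 \right)}} = \frac{595520}{45175 \left(\left(-5 - -2\right) - 1\right) \frac{2}{1}} = \frac{595520}{45175 \left(\left(-5 + 2\right) - 1\right) 2 \cdot 1} = \frac{595520}{45175 \left(-3 - 1\right) 2} = \frac{595520}{45175 \left(\left(-4\right) 2\right)} = \frac{595520}{45175 \left(-8\right)} = \frac{595520}{-361400} = 595520 \left(- \frac{1}{361400}\right) = - \frac{14888}{9035}$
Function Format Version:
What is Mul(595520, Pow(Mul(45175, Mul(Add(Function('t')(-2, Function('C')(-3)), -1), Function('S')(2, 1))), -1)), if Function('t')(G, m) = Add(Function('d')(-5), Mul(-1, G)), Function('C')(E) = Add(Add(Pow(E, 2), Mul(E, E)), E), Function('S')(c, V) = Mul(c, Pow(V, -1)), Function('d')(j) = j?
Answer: Rational(-14888, 9035) ≈ -1.6478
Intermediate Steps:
Function('C')(E) = Add(E, Mul(2, Pow(E, 2))) (Function('C')(E) = Add(Add(Pow(E, 2), Pow(E, 2)), E) = Add(Mul(2, Pow(E, 2)), E) = Add(E, Mul(2, Pow(E, 2))))
Function('t')(G, m) = Add(-5, Mul(-1, G))
Mul(595520, Pow(Mul(45175, Mul(Add(Function('t')(-2, Function('C')(-3)), -1), Function('S')(2, 1))), -1)) = Mul(595520, Pow(Mul(45175, Mul(Add(Add(-5, Mul(-1, -2)), -1), Mul(2, Pow(1, -1)))), -1)) = Mul(595520, Pow(Mul(45175, Mul(Add(Add(-5, 2), -1), Mul(2, 1))), -1)) = Mul(595520, Pow(Mul(45175, Mul(Add(-3, -1), 2)), -1)) = Mul(595520, Pow(Mul(45175, Mul(-4, 2)), -1)) = Mul(595520, Pow(Mul(45175, -8), -1)) = Mul(595520, Pow(-361400, -1)) = Mul(595520, Rational(-1, 361400)) = Rational(-14888, 9035)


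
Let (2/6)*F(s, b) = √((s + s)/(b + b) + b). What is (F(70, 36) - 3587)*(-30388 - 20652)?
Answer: 183080480 - 25520*√1366 ≈ 1.8214e+8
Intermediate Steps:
F(s, b) = 3*√(b + s/b) (F(s, b) = 3*√((s + s)/(b + b) + b) = 3*√((2*s)/((2*b)) + b) = 3*√((2*s)*(1/(2*b)) + b) = 3*√(s/b + b) = 3*√(b + s/b))
(F(70, 36) - 3587)*(-30388 - 20652) = (3*√(36 + 70/36) - 3587)*(-30388 - 20652) = (3*√(36 + 70*(1/36)) - 3587)*(-51040) = (3*√(36 + 35/18) - 3587)*(-51040) = (3*√(683/18) - 3587)*(-51040) = (3*(√1366/6) - 3587)*(-51040) = (√1366/2 - 3587)*(-51040) = (-3587 + √1366/2)*(-51040) = 183080480 - 25520*√1366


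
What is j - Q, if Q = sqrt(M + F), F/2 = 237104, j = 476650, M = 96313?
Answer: 476650 - sqrt(570521) ≈ 4.7589e+5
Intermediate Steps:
F = 474208 (F = 2*237104 = 474208)
Q = sqrt(570521) (Q = sqrt(96313 + 474208) = sqrt(570521) ≈ 755.33)
j - Q = 476650 - sqrt(570521)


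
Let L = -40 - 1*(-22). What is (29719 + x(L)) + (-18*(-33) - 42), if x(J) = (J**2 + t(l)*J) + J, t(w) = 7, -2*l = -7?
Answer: 30451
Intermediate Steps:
l = 7/2 (l = -1/2*(-7) = 7/2 ≈ 3.5000)
L = -18 (L = -40 + 22 = -18)
x(J) = J**2 + 8*J (x(J) = (J**2 + 7*J) + J = J**2 + 8*J)
(29719 + x(L)) + (-18*(-33) - 42) = (29719 - 18*(8 - 18)) + (-18*(-33) - 42) = (29719 - 18*(-10)) + (594 - 42) = (29719 + 180) + 552 = 29899 + 552 = 30451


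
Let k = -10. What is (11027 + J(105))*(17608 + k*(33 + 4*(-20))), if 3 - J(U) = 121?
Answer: 197212902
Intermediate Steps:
J(U) = -118 (J(U) = 3 - 1*121 = 3 - 121 = -118)
(11027 + J(105))*(17608 + k*(33 + 4*(-20))) = (11027 - 118)*(17608 - 10*(33 + 4*(-20))) = 10909*(17608 - 10*(33 - 80)) = 10909*(17608 - 10*(-47)) = 10909*(17608 + 470) = 10909*18078 = 197212902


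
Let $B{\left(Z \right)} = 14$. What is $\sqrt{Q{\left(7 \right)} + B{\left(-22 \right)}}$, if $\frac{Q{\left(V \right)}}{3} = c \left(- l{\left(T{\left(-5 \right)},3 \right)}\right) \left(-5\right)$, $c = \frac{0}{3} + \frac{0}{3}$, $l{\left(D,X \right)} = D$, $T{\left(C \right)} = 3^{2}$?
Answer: $\sqrt{14} \approx 3.7417$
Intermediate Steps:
$T{\left(C \right)} = 9$
$c = 0$ ($c = 0 \cdot \frac{1}{3} + 0 \cdot \frac{1}{3} = 0 + 0 = 0$)
$Q{\left(V \right)} = 0$ ($Q{\left(V \right)} = 3 \cdot 0 \left(\left(-1\right) 9\right) \left(-5\right) = 3 \cdot 0 \left(-9\right) \left(-5\right) = 3 \cdot 0 \left(-5\right) = 3 \cdot 0 = 0$)
$\sqrt{Q{\left(7 \right)} + B{\left(-22 \right)}} = \sqrt{0 + 14} = \sqrt{14}$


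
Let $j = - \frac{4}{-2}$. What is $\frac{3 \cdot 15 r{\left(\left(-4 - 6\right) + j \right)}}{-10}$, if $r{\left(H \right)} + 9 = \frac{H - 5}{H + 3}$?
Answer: $\frac{144}{5} \approx 28.8$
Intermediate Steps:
$j = 2$ ($j = \left(-4\right) \left(- \frac{1}{2}\right) = 2$)
$r{\left(H \right)} = -9 + \frac{-5 + H}{3 + H}$ ($r{\left(H \right)} = -9 + \frac{H - 5}{H + 3} = -9 + \frac{-5 + H}{3 + H}$)
$\frac{3 \cdot 15 r{\left(\left(-4 - 6\right) + j \right)}}{-10} = \frac{3 \cdot 15 \frac{8 \left(-4 - \left(\left(-4 - 6\right) + 2\right)\right)}{3 + \left(\left(-4 - 6\right) + 2\right)}}{-10} = - \frac{45 \frac{8 \left(-4 - \left(\left(-4 - 6\right) + 2\right)\right)}{3 + \left(\left(-4 - 6\right) + 2\right)}}{10} = - \frac{45 \frac{8 \left(-4 - \left(-10 + 2\right)\right)}{3 + \left(-10 + 2\right)}}{10} = - \frac{45 \frac{8 \left(-4 - -8\right)}{3 - 8}}{10} = - \frac{45 \frac{8 \left(-4 + 8\right)}{-5}}{10} = - \frac{45 \cdot 8 \left(- \frac{1}{5}\right) 4}{10} = - \frac{45 \left(- \frac{32}{5}\right)}{10} = \left(- \frac{1}{10}\right) \left(-288\right) = \frac{144}{5}$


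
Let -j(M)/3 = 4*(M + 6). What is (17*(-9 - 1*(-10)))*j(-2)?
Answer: -816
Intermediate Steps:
j(M) = -72 - 12*M (j(M) = -12*(M + 6) = -12*(6 + M) = -3*(24 + 4*M) = -72 - 12*M)
(17*(-9 - 1*(-10)))*j(-2) = (17*(-9 - 1*(-10)))*(-72 - 12*(-2)) = (17*(-9 + 10))*(-72 + 24) = (17*1)*(-48) = 17*(-48) = -816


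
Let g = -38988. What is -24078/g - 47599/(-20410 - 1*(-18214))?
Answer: 17672825/792756 ≈ 22.293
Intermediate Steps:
-24078/g - 47599/(-20410 - 1*(-18214)) = -24078/(-38988) - 47599/(-20410 - 1*(-18214)) = -24078*(-1/38988) - 47599/(-20410 + 18214) = 4013/6498 - 47599/(-2196) = 4013/6498 - 47599*(-1/2196) = 4013/6498 + 47599/2196 = 17672825/792756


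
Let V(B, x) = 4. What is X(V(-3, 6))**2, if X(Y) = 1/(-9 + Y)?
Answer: 1/25 ≈ 0.040000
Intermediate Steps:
X(V(-3, 6))**2 = (1/(-9 + 4))**2 = (1/(-5))**2 = (-1/5)**2 = 1/25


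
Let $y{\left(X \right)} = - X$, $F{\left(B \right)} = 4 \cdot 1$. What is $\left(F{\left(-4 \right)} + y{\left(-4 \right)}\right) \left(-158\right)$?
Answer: $-1264$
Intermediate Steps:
$F{\left(B \right)} = 4$
$\left(F{\left(-4 \right)} + y{\left(-4 \right)}\right) \left(-158\right) = \left(4 - -4\right) \left(-158\right) = \left(4 + 4\right) \left(-158\right) = 8 \left(-158\right) = -1264$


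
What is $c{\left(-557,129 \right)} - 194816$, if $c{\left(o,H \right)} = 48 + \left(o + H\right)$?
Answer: $-195196$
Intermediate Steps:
$c{\left(o,H \right)} = 48 + H + o$ ($c{\left(o,H \right)} = 48 + \left(H + o\right) = 48 + H + o$)
$c{\left(-557,129 \right)} - 194816 = \left(48 + 129 - 557\right) - 194816 = -380 - 194816 = -195196$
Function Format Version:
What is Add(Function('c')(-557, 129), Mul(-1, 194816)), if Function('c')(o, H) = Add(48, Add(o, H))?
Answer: -195196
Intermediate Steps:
Function('c')(o, H) = Add(48, H, o) (Function('c')(o, H) = Add(48, Add(H, o)) = Add(48, H, o))
Add(Function('c')(-557, 129), Mul(-1, 194816)) = Add(Add(48, 129, -557), Mul(-1, 194816)) = Add(-380, -194816) = -195196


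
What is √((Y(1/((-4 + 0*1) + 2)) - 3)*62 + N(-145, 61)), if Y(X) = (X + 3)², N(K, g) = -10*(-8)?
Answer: √1126/2 ≈ 16.778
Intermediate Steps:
N(K, g) = 80
Y(X) = (3 + X)²
√((Y(1/((-4 + 0*1) + 2)) - 3)*62 + N(-145, 61)) = √(((3 + 1/((-4 + 0*1) + 2))² - 3)*62 + 80) = √(((3 + 1/((-4 + 0) + 2))² - 3)*62 + 80) = √(((3 + 1/(-4 + 2))² - 3)*62 + 80) = √(((3 + 1/(-2))² - 3)*62 + 80) = √(((3 - ½)² - 3)*62 + 80) = √(((5/2)² - 3)*62 + 80) = √((25/4 - 3)*62 + 80) = √((13/4)*62 + 80) = √(403/2 + 80) = √(563/2) = √1126/2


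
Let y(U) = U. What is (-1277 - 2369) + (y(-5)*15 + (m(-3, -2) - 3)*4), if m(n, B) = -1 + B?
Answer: -3745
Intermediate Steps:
(-1277 - 2369) + (y(-5)*15 + (m(-3, -2) - 3)*4) = (-1277 - 2369) + (-5*15 + ((-1 - 2) - 3)*4) = -3646 + (-75 + (-3 - 3)*4) = -3646 + (-75 - 6*4) = -3646 + (-75 - 24) = -3646 - 99 = -3745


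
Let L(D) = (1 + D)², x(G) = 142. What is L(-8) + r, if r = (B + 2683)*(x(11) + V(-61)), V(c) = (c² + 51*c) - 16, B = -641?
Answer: 1502961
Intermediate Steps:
V(c) = -16 + c² + 51*c
r = 1502912 (r = (-641 + 2683)*(142 + (-16 + (-61)² + 51*(-61))) = 2042*(142 + (-16 + 3721 - 3111)) = 2042*(142 + 594) = 2042*736 = 1502912)
L(-8) + r = (1 - 8)² + 1502912 = (-7)² + 1502912 = 49 + 1502912 = 1502961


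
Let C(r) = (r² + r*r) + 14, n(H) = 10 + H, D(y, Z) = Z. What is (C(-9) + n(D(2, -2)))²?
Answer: 33856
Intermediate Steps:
C(r) = 14 + 2*r² (C(r) = (r² + r²) + 14 = 2*r² + 14 = 14 + 2*r²)
(C(-9) + n(D(2, -2)))² = ((14 + 2*(-9)²) + (10 - 2))² = ((14 + 2*81) + 8)² = ((14 + 162) + 8)² = (176 + 8)² = 184² = 33856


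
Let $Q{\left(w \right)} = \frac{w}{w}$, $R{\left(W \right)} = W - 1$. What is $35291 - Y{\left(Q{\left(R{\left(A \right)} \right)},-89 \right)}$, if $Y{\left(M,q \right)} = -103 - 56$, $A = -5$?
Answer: $35450$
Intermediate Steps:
$R{\left(W \right)} = -1 + W$ ($R{\left(W \right)} = W - 1 = -1 + W$)
$Q{\left(w \right)} = 1$
$Y{\left(M,q \right)} = -159$
$35291 - Y{\left(Q{\left(R{\left(A \right)} \right)},-89 \right)} = 35291 - -159 = 35291 + 159 = 35450$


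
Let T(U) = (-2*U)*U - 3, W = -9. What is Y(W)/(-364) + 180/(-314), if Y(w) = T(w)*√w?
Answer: -90/157 + 495*I/364 ≈ -0.57325 + 1.3599*I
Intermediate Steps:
T(U) = -3 - 2*U² (T(U) = -2*U² - 3 = -3 - 2*U²)
Y(w) = √w*(-3 - 2*w²) (Y(w) = (-3 - 2*w²)*√w = √w*(-3 - 2*w²))
Y(W)/(-364) + 180/(-314) = (√(-9)*(-3 - 2*(-9)²))/(-364) + 180/(-314) = ((3*I)*(-3 - 2*81))*(-1/364) + 180*(-1/314) = ((3*I)*(-3 - 162))*(-1/364) - 90/157 = ((3*I)*(-165))*(-1/364) - 90/157 = -495*I*(-1/364) - 90/157 = 495*I/364 - 90/157 = -90/157 + 495*I/364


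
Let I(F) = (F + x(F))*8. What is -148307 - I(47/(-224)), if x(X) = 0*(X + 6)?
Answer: -4152549/28 ≈ -1.4831e+5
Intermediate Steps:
x(X) = 0 (x(X) = 0*(6 + X) = 0)
I(F) = 8*F (I(F) = (F + 0)*8 = F*8 = 8*F)
-148307 - I(47/(-224)) = -148307 - 8*47/(-224) = -148307 - 8*47*(-1/224) = -148307 - 8*(-47)/224 = -148307 - 1*(-47/28) = -148307 + 47/28 = -4152549/28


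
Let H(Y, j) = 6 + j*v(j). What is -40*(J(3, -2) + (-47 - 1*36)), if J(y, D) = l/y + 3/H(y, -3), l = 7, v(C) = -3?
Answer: 9656/3 ≈ 3218.7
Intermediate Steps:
H(Y, j) = 6 - 3*j (H(Y, j) = 6 + j*(-3) = 6 - 3*j)
J(y, D) = ⅕ + 7/y (J(y, D) = 7/y + 3/(6 - 3*(-3)) = 7/y + 3/(6 + 9) = 7/y + 3/15 = 7/y + 3*(1/15) = 7/y + ⅕ = ⅕ + 7/y)
-40*(J(3, -2) + (-47 - 1*36)) = -40*((⅕)*(35 + 3)/3 + (-47 - 1*36)) = -40*((⅕)*(⅓)*38 + (-47 - 36)) = -40*(38/15 - 83) = -40*(-1207/15) = 9656/3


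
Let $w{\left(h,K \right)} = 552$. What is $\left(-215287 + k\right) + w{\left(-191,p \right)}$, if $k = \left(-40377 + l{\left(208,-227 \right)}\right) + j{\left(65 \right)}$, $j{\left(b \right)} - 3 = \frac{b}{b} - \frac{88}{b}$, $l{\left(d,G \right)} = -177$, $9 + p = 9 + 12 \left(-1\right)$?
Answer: $- \frac{16593613}{65} \approx -2.5529 \cdot 10^{5}$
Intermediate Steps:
$p = -12$ ($p = -9 + \left(9 + 12 \left(-1\right)\right) = -9 + \left(9 - 12\right) = -9 - 3 = -12$)
$j{\left(b \right)} = 4 - \frac{88}{b}$ ($j{\left(b \right)} = 3 - \left(\frac{88}{b} - \frac{b}{b}\right) = 3 + \left(1 - \frac{88}{b}\right) = 4 - \frac{88}{b}$)
$k = - \frac{2635838}{65}$ ($k = \left(-40377 - 177\right) + \left(4 - \frac{88}{65}\right) = -40554 + \left(4 - \frac{88}{65}\right) = -40554 + \frac{172}{65} = - \frac{2635838}{65} \approx -40551.0$)
$\left(-215287 + k\right) + w{\left(-191,p \right)} = \left(-215287 - \frac{2635838}{65}\right) + 552 = - \frac{16629493}{65} + 552 = - \frac{16593613}{65}$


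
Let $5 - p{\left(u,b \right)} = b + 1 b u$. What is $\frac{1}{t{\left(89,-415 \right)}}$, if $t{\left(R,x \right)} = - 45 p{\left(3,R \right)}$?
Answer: $\frac{1}{15795} \approx 6.3311 \cdot 10^{-5}$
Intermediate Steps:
$p{\left(u,b \right)} = 5 - b - b u$ ($p{\left(u,b \right)} = 5 - \left(b + 1 b u\right) = 5 - \left(b + b u\right) = 5 - b - b u$)
$t{\left(R,x \right)} = -225 + 180 R$ ($t{\left(R,x \right)} = - 45 \left(5 - R - R 3\right) = - 45 \left(5 - R - 3 R\right) = - 45 \left(5 - 4 R\right) = -225 + 180 R$)
$\frac{1}{t{\left(89,-415 \right)}} = \frac{1}{-225 + 180 \cdot 89} = \frac{1}{-225 + 16020} = \frac{1}{15795}$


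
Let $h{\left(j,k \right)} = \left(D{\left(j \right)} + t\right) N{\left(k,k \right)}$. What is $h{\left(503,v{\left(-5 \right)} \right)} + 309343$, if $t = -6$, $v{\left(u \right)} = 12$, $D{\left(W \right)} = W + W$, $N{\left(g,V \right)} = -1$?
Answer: $308343$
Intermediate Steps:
$D{\left(W \right)} = 2 W$
$h{\left(j,k \right)} = 6 - 2 j$ ($h{\left(j,k \right)} = \left(2 j - 6\right) \left(-1\right) = \left(-6 + 2 j\right) \left(-1\right) = 6 - 2 j$)
$h{\left(503,v{\left(-5 \right)} \right)} + 309343 = \left(6 - 1006\right) + 309343 = -1000 + 309343 = 308343$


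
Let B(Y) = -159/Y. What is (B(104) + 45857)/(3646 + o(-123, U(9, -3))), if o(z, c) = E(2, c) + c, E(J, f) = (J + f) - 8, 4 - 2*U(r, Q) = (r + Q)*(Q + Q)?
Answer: 4768969/382720 ≈ 12.461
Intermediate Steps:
U(r, Q) = 2 - Q*(Q + r) (U(r, Q) = 2 - (r + Q)*(Q + Q)/2 = 2 - (Q + r)*2*Q/2 = 2 - Q*(Q + r))
E(J, f) = -8 + J + f
o(z, c) = -6 + 2*c (o(z, c) = (-8 + 2 + c) + c = (-6 + c) + c = -6 + 2*c)
(B(104) + 45857)/(3646 + o(-123, U(9, -3))) = (-159/104 + 45857)/(3646 + (-6 + 2*(2 - 1*(-3)² - 1*(-3)*9))) = (-159*1/104 + 45857)/(3646 + (-6 + 2*(2 - 1*9 + 27))) = (-159/104 + 45857)/(3646 + (-6 + 2*(2 - 9 + 27))) = 4768969/(104*(3646 + (-6 + 2*20))) = 4768969/(104*(3646 + (-6 + 40))) = 4768969/(104*(3646 + 34)) = (4768969/104)/3680 = (4768969/104)*(1/3680) = 4768969/382720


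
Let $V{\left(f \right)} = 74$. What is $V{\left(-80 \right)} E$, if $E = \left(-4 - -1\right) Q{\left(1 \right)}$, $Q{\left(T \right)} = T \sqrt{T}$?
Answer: $-222$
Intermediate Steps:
$Q{\left(T \right)} = T^{\frac{3}{2}}$
$E = -3$ ($E = \left(-4 - -1\right) 1^{\frac{3}{2}} = \left(-4 + 1\right) 1 = \left(-3\right) 1 = -3$)
$V{\left(-80 \right)} E = 74 \left(-3\right) = -222$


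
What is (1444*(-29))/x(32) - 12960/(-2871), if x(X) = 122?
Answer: -6591382/19459 ≈ -338.73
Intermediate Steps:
(1444*(-29))/x(32) - 12960/(-2871) = (1444*(-29))/122 - 12960/(-2871) = -41876*1/122 - 12960*(-1/2871) = -20938/61 + 1440/319 = -6591382/19459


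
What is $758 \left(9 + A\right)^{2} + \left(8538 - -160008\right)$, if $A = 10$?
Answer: $442184$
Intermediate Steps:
$758 \left(9 + A\right)^{2} + \left(8538 - -160008\right) = 758 \left(9 + 10\right)^{2} + \left(8538 - -160008\right) = 758 \cdot 19^{2} + \left(8538 + 160008\right) = 758 \cdot 361 + 168546 = 273638 + 168546 = 442184$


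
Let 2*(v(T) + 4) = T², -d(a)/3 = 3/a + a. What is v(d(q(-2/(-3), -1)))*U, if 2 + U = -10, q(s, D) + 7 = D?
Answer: -119667/32 ≈ -3739.6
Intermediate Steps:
q(s, D) = -7 + D
d(a) = -9/a - 3*a (d(a) = -3*(3/a + a) = -3*(a + 3/a) = -9/a - 3*a)
U = -12 (U = -2 - 10 = -12)
v(T) = -4 + T²/2
v(d(q(-2/(-3), -1)))*U = (-4 + (-9/(-7 - 1) - 3*(-7 - 1))²/2)*(-12) = (-4 + (-9/(-8) - 3*(-8))²/2)*(-12) = (-4 + (-9*(-⅛) + 24)²/2)*(-12) = (-4 + (9/8 + 24)²/2)*(-12) = (-4 + (201/8)²/2)*(-12) = (-4 + (½)*(40401/64))*(-12) = (-4 + 40401/128)*(-12) = (39889/128)*(-12) = -119667/32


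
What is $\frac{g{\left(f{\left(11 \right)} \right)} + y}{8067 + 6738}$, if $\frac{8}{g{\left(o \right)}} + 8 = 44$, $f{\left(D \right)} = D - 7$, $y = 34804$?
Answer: $\frac{313238}{133245} \approx 2.3508$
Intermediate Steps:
$f{\left(D \right)} = -7 + D$ ($f{\left(D \right)} = D - 7 = -7 + D$)
$g{\left(o \right)} = \frac{2}{9}$ ($g{\left(o \right)} = \frac{8}{-8 + 44} = \frac{8}{36} = 8 \cdot \frac{1}{36} = \frac{2}{9}$)
$\frac{g{\left(f{\left(11 \right)} \right)} + y}{8067 + 6738} = \frac{\frac{2}{9} + 34804}{8067 + 6738} = \frac{313238}{9 \cdot 14805} = \frac{313238}{9} \cdot \frac{1}{14805} = \frac{313238}{133245}$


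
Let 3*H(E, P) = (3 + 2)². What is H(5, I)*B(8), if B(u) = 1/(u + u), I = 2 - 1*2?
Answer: 25/48 ≈ 0.52083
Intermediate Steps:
I = 0 (I = 2 - 2 = 0)
B(u) = 1/(2*u)
H(E, P) = 25/3 (H(E, P) = (3 + 2)²/3 = (⅓)*5² = (⅓)*25 = 25/3)
H(5, I)*B(8) = 25*((½)/8)/3 = 25*((½)*(⅛))/3 = (25/3)*(1/16) = 25/48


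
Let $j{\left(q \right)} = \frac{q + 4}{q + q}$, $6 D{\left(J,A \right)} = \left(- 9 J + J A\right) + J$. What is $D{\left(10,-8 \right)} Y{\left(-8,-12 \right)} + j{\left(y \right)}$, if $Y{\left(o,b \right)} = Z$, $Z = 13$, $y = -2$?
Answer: $- \frac{2083}{6} \approx -347.17$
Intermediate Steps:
$D{\left(J,A \right)} = - \frac{4 J}{3} + \frac{A J}{6}$ ($D{\left(J,A \right)} = \frac{\left(- 9 J + J A\right) + J}{6} = \frac{\left(- 9 J + A J\right) + J}{6} = \frac{- 8 J + A J}{6} = - \frac{4 J}{3} + \frac{A J}{6}$)
$j{\left(q \right)} = \frac{4 + q}{2 q}$
$Y{\left(o,b \right)} = 13$
$D{\left(10,-8 \right)} Y{\left(-8,-12 \right)} + j{\left(y \right)} = \frac{1}{6} \cdot 10 \left(-8 - 8\right) 13 + \frac{4 - 2}{2 \left(-2\right)} = \frac{1}{6} \cdot 10 \left(-16\right) 13 + \frac{1}{2} \left(- \frac{1}{2}\right) 2 = \left(- \frac{80}{3}\right) 13 - \frac{1}{2} = - \frac{1040}{3} - \frac{1}{2} = - \frac{2083}{6}$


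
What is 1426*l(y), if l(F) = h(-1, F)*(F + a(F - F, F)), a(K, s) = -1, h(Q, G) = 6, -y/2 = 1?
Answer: -25668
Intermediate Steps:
y = -2 (y = -2*1 = -2)
l(F) = -6 + 6*F (l(F) = 6*(F - 1) = 6*(-1 + F) = -6 + 6*F)
1426*l(y) = 1426*(-6 + 6*(-2)) = 1426*(-6 - 12) = 1426*(-18) = -25668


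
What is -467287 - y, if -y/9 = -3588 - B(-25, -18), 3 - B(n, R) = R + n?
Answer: -499993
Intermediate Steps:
B(n, R) = 3 - R - n (B(n, R) = 3 - (R + n) = 3 + (-R - n) = 3 - R - n)
y = 32706 (y = -9*(-3588 - (3 - 1*(-18) - 1*(-25))) = -9*(-3588 - (3 + 18 + 25)) = -9*(-3588 - 1*46) = -9*(-3588 - 46) = -9*(-3634) = 32706)
-467287 - y = -467287 - 1*32706 = -467287 - 32706 = -499993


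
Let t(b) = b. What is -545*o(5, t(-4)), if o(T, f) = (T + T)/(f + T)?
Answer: -5450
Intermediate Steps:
o(T, f) = 2*T/(T + f) (o(T, f) = (2*T)/(T + f) = 2*T/(T + f))
-545*o(5, t(-4)) = -1090*5/(5 - 4) = -1090*5/1 = -1090*5 = -545*10 = -5450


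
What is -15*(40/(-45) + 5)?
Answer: -185/3 ≈ -61.667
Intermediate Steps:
-15*(40/(-45) + 5) = -15*(40*(-1/45) + 5) = -15*(-8/9 + 5) = -15*37/9 = -185/3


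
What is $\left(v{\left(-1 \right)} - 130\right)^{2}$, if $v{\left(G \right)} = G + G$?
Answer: $17424$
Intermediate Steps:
$v{\left(G \right)} = 2 G$
$\left(v{\left(-1 \right)} - 130\right)^{2} = \left(2 \left(-1\right) - 130\right)^{2} = \left(-2 - 130\right)^{2} = \left(-132\right)^{2} = 17424$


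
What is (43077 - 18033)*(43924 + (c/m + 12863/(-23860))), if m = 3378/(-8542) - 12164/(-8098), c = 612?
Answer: 7479628068168318441/6714997345 ≈ 1.1139e+9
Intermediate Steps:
m = 19137461/17293279 (m = 3378*(-1/8542) - 12164*(-1/8098) = -1689/4271 + 6082/4049 = 19137461/17293279 ≈ 1.1066)
(43077 - 18033)*(43924 + (c/m + 12863/(-23860))) = (43077 - 18033)*(43924 + (612/(19137461/17293279) + 12863/(-23860))) = 25044*(43924 + (612*(17293279/19137461) + 12863*(-1/23860))) = 25044*(43924 + (622558044/1125733 - 12863/23860)) = 25044*(43924 + 14839754626261/26859989380) = 25044*(1194637928153381/26859989380) = 7479628068168318441/6714997345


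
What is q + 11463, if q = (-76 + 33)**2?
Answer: 13312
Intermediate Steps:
q = 1849 (q = (-43)**2 = 1849)
q + 11463 = 1849 + 11463 = 13312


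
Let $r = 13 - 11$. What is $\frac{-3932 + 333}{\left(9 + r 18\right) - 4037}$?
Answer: $\frac{3599}{3992} \approx 0.90155$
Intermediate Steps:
$r = 2$ ($r = 13 - 11 = 2$)
$\frac{-3932 + 333}{\left(9 + r 18\right) - 4037} = \frac{-3932 + 333}{\left(9 + 2 \cdot 18\right) - 4037} = - \frac{3599}{\left(9 + 36\right) - 4037} = - \frac{3599}{45 - 4037} = - \frac{3599}{-3992} = \left(-3599\right) \left(- \frac{1}{3992}\right) = \frac{3599}{3992}$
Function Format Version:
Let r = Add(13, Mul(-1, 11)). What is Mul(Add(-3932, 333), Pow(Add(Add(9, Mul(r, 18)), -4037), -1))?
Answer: Rational(3599, 3992) ≈ 0.90155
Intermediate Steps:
r = 2 (r = Add(13, -11) = 2)
Mul(Add(-3932, 333), Pow(Add(Add(9, Mul(r, 18)), -4037), -1)) = Mul(Add(-3932, 333), Pow(Add(Add(9, Mul(2, 18)), -4037), -1)) = Mul(-3599, Pow(Add(Add(9, 36), -4037), -1)) = Mul(-3599, Pow(Add(45, -4037), -1)) = Mul(-3599, Pow(-3992, -1)) = Mul(-3599, Rational(-1, 3992)) = Rational(3599, 3992)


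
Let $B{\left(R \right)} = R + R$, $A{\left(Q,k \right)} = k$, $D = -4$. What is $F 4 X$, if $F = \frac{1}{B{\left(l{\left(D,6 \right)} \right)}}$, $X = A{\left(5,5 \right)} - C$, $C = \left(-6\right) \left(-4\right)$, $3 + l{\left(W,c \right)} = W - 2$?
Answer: $\frac{38}{9} \approx 4.2222$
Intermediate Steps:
$l{\left(W,c \right)} = -5 + W$ ($l{\left(W,c \right)} = -3 + \left(W - 2\right) = -3 + \left(-2 + W\right) = -5 + W$)
$C = 24$
$B{\left(R \right)} = 2 R$
$X = -19$ ($X = 5 - 24 = -19$)
$F = - \frac{1}{18}$ ($F = \frac{1}{2 \left(-5 - 4\right)} = \frac{1}{2 \left(-9\right)} = \frac{1}{-18} = - \frac{1}{18} \approx -0.055556$)
$F 4 X = \left(- \frac{1}{18}\right) 4 \left(-19\right) = \left(- \frac{2}{9}\right) \left(-19\right) = \frac{38}{9}$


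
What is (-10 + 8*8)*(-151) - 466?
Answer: -8620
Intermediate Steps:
(-10 + 8*8)*(-151) - 466 = (-10 + 64)*(-151) - 466 = 54*(-151) - 466 = -8154 - 466 = -8620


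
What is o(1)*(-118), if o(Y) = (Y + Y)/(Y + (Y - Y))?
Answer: -236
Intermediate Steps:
o(Y) = 2 (o(Y) = (2*Y)/(Y + 0) = (2*Y)/Y = 2)
o(1)*(-118) = 2*(-118) = -236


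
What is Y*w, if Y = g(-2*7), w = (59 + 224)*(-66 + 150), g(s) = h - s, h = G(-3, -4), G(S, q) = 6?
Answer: 475440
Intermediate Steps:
h = 6
g(s) = 6 - s
w = 23772 (w = 283*84 = 23772)
Y = 20 (Y = 6 - (-1)*2*7 = 6 - (-1)*14 = 6 - 1*(-14) = 6 + 14 = 20)
Y*w = 20*23772 = 475440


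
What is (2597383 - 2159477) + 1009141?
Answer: 1447047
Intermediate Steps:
(2597383 - 2159477) + 1009141 = 437906 + 1009141 = 1447047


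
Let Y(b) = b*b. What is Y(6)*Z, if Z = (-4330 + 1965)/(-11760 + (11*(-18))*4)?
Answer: 7095/1046 ≈ 6.7830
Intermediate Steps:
Y(b) = b**2
Z = 2365/12552 (Z = -2365/(-11760 - 198*4) = -2365/(-11760 - 792) = -2365/(-12552) = -2365*(-1/12552) = 2365/12552 ≈ 0.18842)
Y(6)*Z = 6**2*(2365/12552) = 36*(2365/12552) = 7095/1046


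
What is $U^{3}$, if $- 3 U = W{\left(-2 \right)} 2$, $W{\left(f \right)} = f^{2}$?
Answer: $- \frac{512}{27} \approx -18.963$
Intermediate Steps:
$U = - \frac{8}{3}$ ($U = - \frac{\left(-2\right)^{2} \cdot 2}{3} = - \frac{4 \cdot 2}{3} = \left(- \frac{1}{3}\right) 8 = - \frac{8}{3} \approx -2.6667$)
$U^{3} = \left(- \frac{8}{3}\right)^{3} = - \frac{512}{27}$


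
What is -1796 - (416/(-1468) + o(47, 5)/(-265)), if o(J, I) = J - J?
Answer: -659028/367 ≈ -1795.7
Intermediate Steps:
o(J, I) = 0
-1796 - (416/(-1468) + o(47, 5)/(-265)) = -1796 - (416/(-1468) + 0/(-265)) = -1796 - (416*(-1/1468) + 0*(-1/265)) = -1796 - (-104/367 + 0) = -1796 - 1*(-104/367) = -1796 + 104/367 = -659028/367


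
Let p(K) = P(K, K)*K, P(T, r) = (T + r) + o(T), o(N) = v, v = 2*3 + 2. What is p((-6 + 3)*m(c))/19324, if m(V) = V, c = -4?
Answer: 96/4831 ≈ 0.019872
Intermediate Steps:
v = 8 (v = 6 + 2 = 8)
o(N) = 8
P(T, r) = 8 + T + r (P(T, r) = (T + r) + 8 = 8 + T + r)
p(K) = K*(8 + 2*K) (p(K) = (8 + K + K)*K = (8 + 2*K)*K = K*(8 + 2*K))
p((-6 + 3)*m(c))/19324 = (2*((-6 + 3)*(-4))*(4 + (-6 + 3)*(-4)))/19324 = (2*(-3*(-4))*(4 - 3*(-4)))*(1/19324) = (2*12*(4 + 12))*(1/19324) = (2*12*16)*(1/19324) = 384*(1/19324) = 96/4831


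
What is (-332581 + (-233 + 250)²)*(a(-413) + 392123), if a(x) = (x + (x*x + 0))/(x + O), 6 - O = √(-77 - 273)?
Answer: 1661460*(-392123*√14 + 31884781*I)/(-407*I + 5*√14) ≈ -1.3016e+11 - 6.3723e+6*I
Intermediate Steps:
O = 6 - 5*I*√14 (O = 6 - √(-77 - 273) = 6 - √(-350) = 6 - 5*I*√14 ≈ 6.0 - 18.708*I)
a(x) = (x + x²)/(6 + x - 5*I*√14) (a(x) = (x + (x*x + 0))/(x + (6 - 5*I*√14)) = (x + (x² + 0))/(6 + x - 5*I*√14) = (x + x²)/(6 + x - 5*I*√14))
(-332581 + (-233 + 250)²)*(a(-413) + 392123) = (-332581 + (-233 + 250)²)*(-413*(1 - 413)/(6 - 413 - 5*I*√14) + 392123) = (-332581 + 17²)*(-413*(-412)/(-407 - 5*I*√14) + 392123) = (-332581 + 289)*(170156/(-407 - 5*I*√14) + 392123) = -332292*(392123 + 170156/(-407 - 5*I*√14)) = -130299335916 - 56541477552/(-407 - 5*I*√14)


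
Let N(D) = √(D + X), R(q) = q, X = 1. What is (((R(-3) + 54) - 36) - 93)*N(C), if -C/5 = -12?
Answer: -78*√61 ≈ -609.20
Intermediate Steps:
C = 60 (C = -5*(-12) = 60)
N(D) = √(1 + D) (N(D) = √(D + 1) = √(1 + D))
(((R(-3) + 54) - 36) - 93)*N(C) = (((-3 + 54) - 36) - 93)*√(1 + 60) = ((51 - 36) - 93)*√61 = (15 - 93)*√61 = -78*√61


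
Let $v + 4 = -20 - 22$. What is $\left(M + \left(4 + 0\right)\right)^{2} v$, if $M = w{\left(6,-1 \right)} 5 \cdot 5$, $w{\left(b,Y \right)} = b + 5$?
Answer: $-3580686$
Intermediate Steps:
$w{\left(b,Y \right)} = 5 + b$
$v = -46$ ($v = -4 - 42 = -46$)
$M = 275$ ($M = \left(5 + 6\right) 5 \cdot 5 = 11 \cdot 5 \cdot 5 = 55 \cdot 5 = 275$)
$\left(M + \left(4 + 0\right)\right)^{2} v = \left(275 + \left(4 + 0\right)\right)^{2} \left(-46\right) = \left(275 + 4\right)^{2} \left(-46\right) = 279^{2} \left(-46\right) = 77841 \left(-46\right) = -3580686$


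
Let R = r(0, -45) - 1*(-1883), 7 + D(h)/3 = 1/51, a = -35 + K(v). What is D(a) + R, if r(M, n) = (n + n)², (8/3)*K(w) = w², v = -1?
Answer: 169355/17 ≈ 9962.1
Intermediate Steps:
K(w) = 3*w²/8
r(M, n) = 4*n² (r(M, n) = (2*n)² = 4*n²)
a = -277/8 (a = -35 + (3/8)*(-1)² = -35 + (3/8)*1 = -35 + 3/8 = -277/8 ≈ -34.625)
D(h) = -356/17 (D(h) = -21 + 3/51 = -21 + 3*(1/51) = -21 + 1/17 = -356/17)
R = 9983 (R = 4*(-45)² - 1*(-1883) = 4*2025 + 1883 = 8100 + 1883 = 9983)
D(a) + R = -356/17 + 9983 = 169355/17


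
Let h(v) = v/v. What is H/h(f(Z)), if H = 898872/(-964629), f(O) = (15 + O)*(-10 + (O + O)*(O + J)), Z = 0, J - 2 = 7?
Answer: -299624/321543 ≈ -0.93183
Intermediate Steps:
J = 9 (J = 2 + 7 = 9)
f(O) = (-10 + 2*O*(9 + O))*(15 + O) (f(O) = (15 + O)*(-10 + (O + O)*(O + 9)) = (15 + O)*(-10 + (2*O)*(9 + O)) = (15 + O)*(-10 + 2*O*(9 + O)) = (-10 + 2*O*(9 + O))*(15 + O))
H = -299624/321543 (H = 898872*(-1/964629) = -299624/321543 ≈ -0.93183)
h(v) = 1
H/h(f(Z)) = -299624/321543/1 = -299624/321543*1 = -299624/321543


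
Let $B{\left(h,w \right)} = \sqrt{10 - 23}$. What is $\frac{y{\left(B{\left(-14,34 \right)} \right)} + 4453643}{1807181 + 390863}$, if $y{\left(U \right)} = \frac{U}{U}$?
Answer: $\frac{1113411}{549511} \approx 2.0262$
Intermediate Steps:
$B{\left(h,w \right)} = i \sqrt{13}$ ($B{\left(h,w \right)} = \sqrt{-13} = i \sqrt{13}$)
$y{\left(U \right)} = 1$
$\frac{y{\left(B{\left(-14,34 \right)} \right)} + 4453643}{1807181 + 390863} = \frac{1 + 4453643}{1807181 + 390863} = \frac{4453644}{2198044} = 4453644 \cdot \frac{1}{2198044} = \frac{1113411}{549511}$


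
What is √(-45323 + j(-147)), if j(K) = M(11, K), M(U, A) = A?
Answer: I*√45470 ≈ 213.24*I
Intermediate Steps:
j(K) = K
√(-45323 + j(-147)) = √(-45323 - 147) = √(-45470) = I*√45470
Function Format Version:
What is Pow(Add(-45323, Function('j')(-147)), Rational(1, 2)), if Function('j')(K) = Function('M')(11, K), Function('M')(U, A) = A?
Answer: Mul(I, Pow(45470, Rational(1, 2))) ≈ Mul(213.24, I)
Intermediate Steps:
Function('j')(K) = K
Pow(Add(-45323, Function('j')(-147)), Rational(1, 2)) = Pow(Add(-45323, -147), Rational(1, 2)) = Pow(-45470, Rational(1, 2)) = Mul(I, Pow(45470, Rational(1, 2)))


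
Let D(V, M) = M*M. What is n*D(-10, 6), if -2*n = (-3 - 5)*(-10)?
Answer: -1440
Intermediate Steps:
n = -40 (n = -(-3 - 5)*(-10)/2 = -(-4)*(-10) = -1/2*80 = -40)
D(V, M) = M**2
n*D(-10, 6) = -40*6**2 = -40*36 = -1440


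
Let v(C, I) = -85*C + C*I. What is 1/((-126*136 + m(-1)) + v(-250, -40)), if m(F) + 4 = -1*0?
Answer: 1/14110 ≈ 7.0872e-5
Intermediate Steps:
m(F) = -4 (m(F) = -4 - 1*0 = -4 + 0 = -4)
1/((-126*136 + m(-1)) + v(-250, -40)) = 1/((-126*136 - 4) - 250*(-85 - 40)) = 1/((-17136 - 4) - 250*(-125)) = 1/(-17140 + 31250) = 1/14110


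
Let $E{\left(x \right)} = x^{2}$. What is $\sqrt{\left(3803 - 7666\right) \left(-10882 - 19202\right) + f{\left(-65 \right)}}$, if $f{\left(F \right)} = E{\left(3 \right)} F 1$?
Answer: $\sqrt{116213907} \approx 10780.0$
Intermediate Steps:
$f{\left(F \right)} = 9 F$ ($f{\left(F \right)} = 3^{2} F 1 = 9 F 1 = 9 F$)
$\sqrt{\left(3803 - 7666\right) \left(-10882 - 19202\right) + f{\left(-65 \right)}} = \sqrt{\left(3803 - 7666\right) \left(-10882 - 19202\right) + 9 \left(-65\right)} = \sqrt{\left(-3863\right) \left(-30084\right) - 585} = \sqrt{116214492 - 585} = \sqrt{116213907}$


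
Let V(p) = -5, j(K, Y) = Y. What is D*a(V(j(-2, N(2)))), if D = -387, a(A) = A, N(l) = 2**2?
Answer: 1935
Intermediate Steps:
N(l) = 4
D*a(V(j(-2, N(2)))) = -387*(-5) = 1935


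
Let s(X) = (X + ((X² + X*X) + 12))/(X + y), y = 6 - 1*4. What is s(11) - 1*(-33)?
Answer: 694/13 ≈ 53.385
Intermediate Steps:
y = 2 (y = 6 - 4 = 2)
s(X) = (12 + X + 2*X²)/(2 + X) (s(X) = (X + ((X² + X*X) + 12))/(X + 2) = (X + ((X² + X²) + 12))/(2 + X) = (X + (2*X² + 12))/(2 + X) = (X + (12 + 2*X²))/(2 + X) = (12 + X + 2*X²)/(2 + X))
s(11) - 1*(-33) = (12 + 11 + 2*11²)/(2 + 11) - 1*(-33) = (12 + 11 + 2*121)/13 + 33 = (12 + 11 + 242)/13 + 33 = (1/13)*265 + 33 = 265/13 + 33 = 694/13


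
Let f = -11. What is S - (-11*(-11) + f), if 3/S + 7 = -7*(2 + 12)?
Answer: -3851/35 ≈ -110.03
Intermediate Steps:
S = -1/35 (S = 3/(-7 - 7*(2 + 12)) = 3/(-7 - 7*14) = 3/(-7 - 98) = 3/(-105) = 3*(-1/105) = -1/35 ≈ -0.028571)
S - (-11*(-11) + f) = -1/35 - (-11*(-11) - 11) = -1/35 - (121 - 11) = -1/35 - 1*110 = -1/35 - 110 = -3851/35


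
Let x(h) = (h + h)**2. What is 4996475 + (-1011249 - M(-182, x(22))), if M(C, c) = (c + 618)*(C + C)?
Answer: 4914882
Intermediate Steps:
x(h) = 4*h**2 (x(h) = (2*h)**2 = 4*h**2)
M(C, c) = 2*C*(618 + c) (M(C, c) = (618 + c)*(2*C) = 2*C*(618 + c))
4996475 + (-1011249 - M(-182, x(22))) = 4996475 + (-1011249 - 2*(-182)*(618 + 4*22**2)) = 4996475 + (-1011249 - 2*(-182)*(618 + 4*484)) = 4996475 + (-1011249 - 2*(-182)*(618 + 1936)) = 4996475 + (-1011249 - 2*(-182)*2554) = 4996475 + (-1011249 - 1*(-929656)) = 4996475 + (-1011249 + 929656) = 4996475 - 81593 = 4914882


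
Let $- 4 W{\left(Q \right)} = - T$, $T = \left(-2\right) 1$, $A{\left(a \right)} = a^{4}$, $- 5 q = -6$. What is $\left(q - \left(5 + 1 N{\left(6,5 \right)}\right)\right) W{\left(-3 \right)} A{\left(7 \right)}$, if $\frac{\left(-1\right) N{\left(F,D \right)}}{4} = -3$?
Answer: $\frac{189679}{10} \approx 18968.0$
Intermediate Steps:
$q = \frac{6}{5}$ ($q = \left(- \frac{1}{5}\right) \left(-6\right) = \frac{6}{5} \approx 1.2$)
$N{\left(F,D \right)} = 12$ ($N{\left(F,D \right)} = \left(-4\right) \left(-3\right) = 12$)
$T = -2$
$W{\left(Q \right)} = - \frac{1}{2}$ ($W{\left(Q \right)} = - \frac{\left(-1\right) \left(-2\right)}{4} = \left(- \frac{1}{4}\right) 2 = - \frac{1}{2}$)
$\left(q - \left(5 + 1 N{\left(6,5 \right)}\right)\right) W{\left(-3 \right)} A{\left(7 \right)} = \left(\frac{6}{5} - \left(5 + 1 \cdot 12\right)\right) \left(- \frac{1}{2}\right) 7^{4} = \left(\frac{6}{5} - \left(5 + 12\right)\right) \left(- \frac{1}{2}\right) 2401 = \left(\frac{6}{5} - 17\right) \left(- \frac{1}{2}\right) 2401 = \left(- \frac{79}{5}\right) \left(- \frac{1}{2}\right) 2401 = \frac{79}{10} \cdot 2401 = \frac{189679}{10}$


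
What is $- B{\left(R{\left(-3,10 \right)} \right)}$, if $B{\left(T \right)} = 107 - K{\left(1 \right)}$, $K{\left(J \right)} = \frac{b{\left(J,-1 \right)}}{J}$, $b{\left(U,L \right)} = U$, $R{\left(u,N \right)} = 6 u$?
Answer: $-106$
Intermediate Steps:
$K{\left(J \right)} = 1$ ($K{\left(J \right)} = \frac{J}{J} = 1$)
$B{\left(T \right)} = 106$ ($B{\left(T \right)} = 107 - 1 = 106$)
$- B{\left(R{\left(-3,10 \right)} \right)} = \left(-1\right) 106 = -106$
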